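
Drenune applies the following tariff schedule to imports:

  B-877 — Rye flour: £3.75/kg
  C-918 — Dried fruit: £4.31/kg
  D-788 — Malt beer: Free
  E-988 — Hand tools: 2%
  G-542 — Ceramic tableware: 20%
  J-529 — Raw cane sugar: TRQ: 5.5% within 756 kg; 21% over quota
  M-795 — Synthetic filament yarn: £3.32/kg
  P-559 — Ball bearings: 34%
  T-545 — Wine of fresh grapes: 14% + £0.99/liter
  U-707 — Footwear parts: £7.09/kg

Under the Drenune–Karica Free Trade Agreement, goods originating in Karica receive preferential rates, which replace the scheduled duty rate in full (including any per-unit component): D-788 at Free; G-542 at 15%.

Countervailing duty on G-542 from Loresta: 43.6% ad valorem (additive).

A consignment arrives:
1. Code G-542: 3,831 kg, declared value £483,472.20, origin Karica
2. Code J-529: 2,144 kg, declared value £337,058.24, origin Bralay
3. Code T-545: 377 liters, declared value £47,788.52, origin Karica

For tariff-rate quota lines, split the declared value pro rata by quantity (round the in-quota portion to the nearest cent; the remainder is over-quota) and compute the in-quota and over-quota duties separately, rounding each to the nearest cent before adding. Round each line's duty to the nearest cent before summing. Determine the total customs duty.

Line 1 (G-542, Karica, 3,831 kg, £483,472.20):
Base rate for G-542 is 20%.
Origin Karica qualifies under the Drenune–Karica agreement and G-542 is covered: preferential rate 15% applies instead.
The additional-duty order on G-542 targets Loresta, not Karica; it does not apply.
Duty = £483,472.20 × 15% = £72,520.83.
Line 2 (J-529, Bralay, 2,144 kg, £337,058.24):
Code J-529 is under a tariff-rate quota (threshold 756 kg). In-quota: 756 kg at 5.5%; over-quota: 1,388 kg at 21%.
Pro-rata value split: in-quota = £337,058.24 × 756/2,144 = £118,850.76; over-quota = £337,058.24 − £118,850.76 = £218,207.48.
In-quota duty = £118,850.76 × 5.5% = £6,536.79. Over-quota duty = £218,207.48 × 21% = £45,823.57.
Line duty = £6,536.79 + £45,823.57 = £52,360.36.
Line 3 (T-545, Karica, 377 liters, £47,788.52):
Base rate for T-545 is 14% + £0.99/liter.
Origin Karica is the FTA partner but T-545 is not on the preference list; base rate stands.
Duty = £47,788.52 × 14% + 377 × £0.99 = £7,063.62.
Total = £72,520.83 + £52,360.36 + £7,063.62 = £131,944.81.

£131,944.81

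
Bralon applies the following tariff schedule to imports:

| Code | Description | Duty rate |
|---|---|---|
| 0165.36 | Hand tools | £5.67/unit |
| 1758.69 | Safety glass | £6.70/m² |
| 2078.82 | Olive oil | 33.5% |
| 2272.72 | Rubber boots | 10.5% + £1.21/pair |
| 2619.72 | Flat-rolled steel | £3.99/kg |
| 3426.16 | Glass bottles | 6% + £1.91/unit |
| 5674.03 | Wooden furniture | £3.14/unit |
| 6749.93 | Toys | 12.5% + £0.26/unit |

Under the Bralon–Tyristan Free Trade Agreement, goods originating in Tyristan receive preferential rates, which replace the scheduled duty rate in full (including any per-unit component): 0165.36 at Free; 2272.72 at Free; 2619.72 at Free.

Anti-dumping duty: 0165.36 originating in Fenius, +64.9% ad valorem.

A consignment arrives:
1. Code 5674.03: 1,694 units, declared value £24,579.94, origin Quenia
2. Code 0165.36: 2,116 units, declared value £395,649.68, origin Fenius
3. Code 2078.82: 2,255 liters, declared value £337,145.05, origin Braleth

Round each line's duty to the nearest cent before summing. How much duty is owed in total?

£387,037.11

Line 1 (5674.03, Quenia, 1,694 units, £24,579.94):
Base rate for 5674.03 is £3.14/unit.
Duty = 1,694 × £3.14 = £5,319.16.
Line 2 (0165.36, Fenius, 2,116 units, £395,649.68):
Base rate for 0165.36 is £5.67/unit.
0165.36 has an FTA preferential rate, but origin Fenius is not Tyristan; base rate stands.
Additional duty on 0165.36 from Fenius: +64.9% ad valorem. Applied ad valorem rate = 64.9%.
Duty = £395,649.68 × 64.9% + 2,116 × £5.67 = £268,774.36.
Line 3 (2078.82, Braleth, 2,255 liters, £337,145.05):
Base rate for 2078.82 is 33.5%.
Duty = £337,145.05 × 33.5% = £112,943.59.
Total = £5,319.16 + £268,774.36 + £112,943.59 = £387,037.11.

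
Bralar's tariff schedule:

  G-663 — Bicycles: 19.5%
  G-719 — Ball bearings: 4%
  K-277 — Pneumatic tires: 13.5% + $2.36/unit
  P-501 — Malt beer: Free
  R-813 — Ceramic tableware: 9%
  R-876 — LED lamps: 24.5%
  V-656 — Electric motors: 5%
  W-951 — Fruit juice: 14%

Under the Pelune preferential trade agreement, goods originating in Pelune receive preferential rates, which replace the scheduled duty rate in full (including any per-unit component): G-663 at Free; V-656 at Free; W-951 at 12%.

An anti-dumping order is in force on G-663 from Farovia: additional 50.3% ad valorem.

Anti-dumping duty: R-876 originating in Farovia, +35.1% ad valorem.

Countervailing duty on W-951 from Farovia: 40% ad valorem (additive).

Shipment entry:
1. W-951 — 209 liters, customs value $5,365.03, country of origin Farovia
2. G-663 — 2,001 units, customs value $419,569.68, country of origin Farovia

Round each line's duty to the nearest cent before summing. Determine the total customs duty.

Line 1 (W-951, Farovia, 209 liters, $5,365.03):
Base rate for W-951 is 14%.
W-951 has an FTA preferential rate, but origin Farovia is not Pelune; base rate stands.
Additional duty on W-951 from Farovia: +40%. Applied ad valorem rate: 14% + 40% = 54%.
Duty = $5,365.03 × 54% = $2,897.12.
Line 2 (G-663, Farovia, 2,001 units, $419,569.68):
Base rate for G-663 is 19.5%.
G-663 has an FTA preferential rate, but origin Farovia is not Pelune; base rate stands.
Additional duty on G-663 from Farovia: +50.3%. Applied ad valorem rate: 19.5% + 50.3% = 69.8%.
Duty = $419,569.68 × 69.8% = $292,859.64.
Total = $2,897.12 + $292,859.64 = $295,756.76.

$295,756.76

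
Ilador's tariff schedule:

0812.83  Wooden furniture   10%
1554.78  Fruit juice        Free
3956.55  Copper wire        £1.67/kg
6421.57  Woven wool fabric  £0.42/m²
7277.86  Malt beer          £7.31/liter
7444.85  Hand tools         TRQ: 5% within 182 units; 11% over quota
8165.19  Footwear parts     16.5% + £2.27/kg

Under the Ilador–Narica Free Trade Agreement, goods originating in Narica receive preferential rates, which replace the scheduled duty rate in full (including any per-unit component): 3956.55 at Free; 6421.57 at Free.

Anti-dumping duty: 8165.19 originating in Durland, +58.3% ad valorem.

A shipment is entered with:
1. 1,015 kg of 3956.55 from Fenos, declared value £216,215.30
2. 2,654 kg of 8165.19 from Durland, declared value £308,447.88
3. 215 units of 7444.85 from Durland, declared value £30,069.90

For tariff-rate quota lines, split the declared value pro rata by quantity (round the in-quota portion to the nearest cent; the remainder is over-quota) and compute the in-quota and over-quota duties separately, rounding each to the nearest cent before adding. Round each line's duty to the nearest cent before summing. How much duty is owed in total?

Line 1 (3956.55, Fenos, 1,015 kg, £216,215.30):
Base rate for 3956.55 is £1.67/kg.
3956.55 has an FTA preferential rate, but origin Fenos is not Narica; base rate stands.
Duty = 1,015 × £1.67 = £1,695.05.
Line 2 (8165.19, Durland, 2,654 kg, £308,447.88):
Base rate for 8165.19 is 16.5% + £2.27/kg.
Additional duty on 8165.19 from Durland: +58.3%. Applied ad valorem rate: 16.5% + 58.3% = 74.8%.
Duty = £308,447.88 × 74.8% + 2,654 × £2.27 = £236,743.59.
Line 3 (7444.85, Durland, 215 units, £30,069.90):
Code 7444.85 is under a tariff-rate quota (threshold 182 units). In-quota: 182 units at 5%; over-quota: 33 units at 11%.
Pro-rata value split: in-quota = £30,069.90 × 182/215 = £25,454.52; over-quota = £30,069.90 − £25,454.52 = £4,615.38.
In-quota duty = £25,454.52 × 5% = £1,272.73. Over-quota duty = £4,615.38 × 11% = £507.69.
Line duty = £1,272.73 + £507.69 = £1,780.42.
Total = £1,695.05 + £236,743.59 + £1,780.42 = £240,219.06.

£240,219.06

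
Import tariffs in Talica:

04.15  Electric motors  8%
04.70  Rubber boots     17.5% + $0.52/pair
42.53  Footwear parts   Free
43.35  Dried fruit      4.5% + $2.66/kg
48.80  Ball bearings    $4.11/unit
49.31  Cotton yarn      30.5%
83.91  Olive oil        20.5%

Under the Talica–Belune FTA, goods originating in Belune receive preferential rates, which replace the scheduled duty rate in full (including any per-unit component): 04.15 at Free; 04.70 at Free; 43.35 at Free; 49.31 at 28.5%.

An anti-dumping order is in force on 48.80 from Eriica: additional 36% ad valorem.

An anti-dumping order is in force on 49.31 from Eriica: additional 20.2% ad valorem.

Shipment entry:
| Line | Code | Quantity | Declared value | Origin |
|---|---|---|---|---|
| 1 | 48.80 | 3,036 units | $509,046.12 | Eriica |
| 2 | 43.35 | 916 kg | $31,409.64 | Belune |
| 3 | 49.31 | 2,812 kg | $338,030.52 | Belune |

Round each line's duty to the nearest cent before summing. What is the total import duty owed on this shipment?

Line 1 (48.80, Eriica, 3,036 units, $509,046.12):
Base rate for 48.80 is $4.11/unit.
Additional duty on 48.80 from Eriica: +36% ad valorem. Applied ad valorem rate = 36%.
Duty = $509,046.12 × 36% + 3,036 × $4.11 = $195,734.56.
Line 2 (43.35, Belune, 916 kg, $31,409.64):
Base rate for 43.35 is 4.5% + $2.66/kg.
Origin Belune qualifies under the Talica–Belune agreement and 43.35 is covered: preferential rate Free applies instead.
Duty = $31,409.64 × 0% = $0.00.
Line 3 (49.31, Belune, 2,812 kg, $338,030.52):
Base rate for 49.31 is 30.5%.
Origin Belune qualifies under the Talica–Belune agreement and 49.31 is covered: preferential rate 28.5% applies instead.
The additional-duty order on 49.31 targets Eriica, not Belune; it does not apply.
Duty = $338,030.52 × 28.5% = $96,338.70.
Total = $195,734.56 + $0.00 + $96,338.70 = $292,073.26.

$292,073.26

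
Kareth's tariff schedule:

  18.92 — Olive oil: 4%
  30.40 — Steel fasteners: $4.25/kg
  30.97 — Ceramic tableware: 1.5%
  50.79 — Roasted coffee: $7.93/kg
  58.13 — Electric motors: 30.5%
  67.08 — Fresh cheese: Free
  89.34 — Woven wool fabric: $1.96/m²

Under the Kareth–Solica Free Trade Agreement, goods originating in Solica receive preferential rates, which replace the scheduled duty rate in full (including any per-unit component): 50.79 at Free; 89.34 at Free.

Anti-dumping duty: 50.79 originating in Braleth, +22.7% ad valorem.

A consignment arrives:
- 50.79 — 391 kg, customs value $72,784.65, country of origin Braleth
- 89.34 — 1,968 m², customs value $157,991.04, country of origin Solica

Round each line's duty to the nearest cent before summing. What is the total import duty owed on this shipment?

$19,622.75

Line 1 (50.79, Braleth, 391 kg, $72,784.65):
Base rate for 50.79 is $7.93/kg.
50.79 has an FTA preferential rate, but origin Braleth is not Solica; base rate stands.
Additional duty on 50.79 from Braleth: +22.7% ad valorem. Applied ad valorem rate = 22.7%.
Duty = $72,784.65 × 22.7% + 391 × $7.93 = $19,622.75.
Line 2 (89.34, Solica, 1,968 m², $157,991.04):
Base rate for 89.34 is $1.96/m².
Origin Solica qualifies under the Kareth–Solica agreement and 89.34 is covered: preferential rate Free applies instead.
Duty = $157,991.04 × 0% = $0.00.
Total = $19,622.75 + $0.00 = $19,622.75.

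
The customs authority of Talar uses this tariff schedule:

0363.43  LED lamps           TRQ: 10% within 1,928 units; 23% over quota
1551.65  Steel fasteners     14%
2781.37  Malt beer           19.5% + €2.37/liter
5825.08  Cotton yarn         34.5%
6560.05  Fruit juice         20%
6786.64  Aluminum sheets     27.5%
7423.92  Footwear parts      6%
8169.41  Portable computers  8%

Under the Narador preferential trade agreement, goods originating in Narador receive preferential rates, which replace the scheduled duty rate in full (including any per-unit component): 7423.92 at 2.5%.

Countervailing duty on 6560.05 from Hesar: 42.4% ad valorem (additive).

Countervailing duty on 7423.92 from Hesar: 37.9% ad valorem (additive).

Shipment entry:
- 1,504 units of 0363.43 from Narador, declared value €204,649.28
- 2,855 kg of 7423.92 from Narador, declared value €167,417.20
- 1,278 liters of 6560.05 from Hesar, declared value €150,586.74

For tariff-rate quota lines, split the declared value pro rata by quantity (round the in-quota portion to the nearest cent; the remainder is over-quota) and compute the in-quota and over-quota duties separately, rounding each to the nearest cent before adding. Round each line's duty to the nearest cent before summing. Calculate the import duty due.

€118,616.49

Line 1 (0363.43, Narador, 1,504 units, €204,649.28):
Code 0363.43 is under a tariff-rate quota (threshold 1,928 units). Quantity 1,504 units is within the quota, so the in-quota rate 10% applies to the full value.
Duty = €204,649.28 × 10% = €20,464.93.
Line 2 (7423.92, Narador, 2,855 kg, €167,417.20):
Base rate for 7423.92 is 6%.
Origin Narador qualifies under the Talar–Narador agreement and 7423.92 is covered: preferential rate 2.5% applies instead.
The additional-duty order on 7423.92 targets Hesar, not Narador; it does not apply.
Duty = €167,417.20 × 2.5% = €4,185.43.
Line 3 (6560.05, Hesar, 1,278 liters, €150,586.74):
Base rate for 6560.05 is 20%.
Additional duty on 6560.05 from Hesar: +42.4%. Applied ad valorem rate: 20% + 42.4% = 62.4%.
Duty = €150,586.74 × 62.4% = €93,966.13.
Total = €20,464.93 + €4,185.43 + €93,966.13 = €118,616.49.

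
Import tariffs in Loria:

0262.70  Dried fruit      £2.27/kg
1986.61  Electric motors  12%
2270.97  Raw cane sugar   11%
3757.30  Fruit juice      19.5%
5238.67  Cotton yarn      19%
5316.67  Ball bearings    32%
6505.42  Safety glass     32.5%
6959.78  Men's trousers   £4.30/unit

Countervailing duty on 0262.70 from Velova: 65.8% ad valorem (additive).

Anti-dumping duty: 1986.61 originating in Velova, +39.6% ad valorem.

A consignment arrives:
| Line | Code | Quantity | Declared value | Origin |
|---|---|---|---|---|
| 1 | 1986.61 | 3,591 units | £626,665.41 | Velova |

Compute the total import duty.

Line 1 (1986.61, Velova, 3,591 units, £626,665.41):
Base rate for 1986.61 is 12%.
Additional duty on 1986.61 from Velova: +39.6%. Applied ad valorem rate: 12% + 39.6% = 51.6%.
Duty = £626,665.41 × 51.6% = £323,359.35.

£323,359.35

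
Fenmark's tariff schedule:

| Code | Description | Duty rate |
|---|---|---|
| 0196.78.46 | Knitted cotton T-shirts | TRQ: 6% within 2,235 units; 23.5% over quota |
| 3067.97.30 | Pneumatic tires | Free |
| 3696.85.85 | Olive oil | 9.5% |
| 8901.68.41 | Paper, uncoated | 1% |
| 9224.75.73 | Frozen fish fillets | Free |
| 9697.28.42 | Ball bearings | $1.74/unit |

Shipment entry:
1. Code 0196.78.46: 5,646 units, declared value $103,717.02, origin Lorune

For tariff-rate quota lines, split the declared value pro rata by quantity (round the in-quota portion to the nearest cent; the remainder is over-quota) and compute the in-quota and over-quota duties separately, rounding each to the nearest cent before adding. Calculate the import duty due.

Line 1 (0196.78.46, Lorune, 5,646 units, $103,717.02):
Code 0196.78.46 is under a tariff-rate quota (threshold 2,235 units). In-quota: 2,235 units at 6%; over-quota: 3,411 units at 23.5%.
Pro-rata value split: in-quota = $103,717.02 × 2,235/5,646 = $41,056.95; over-quota = $103,717.02 − $41,056.95 = $62,660.07.
In-quota duty = $41,056.95 × 6% = $2,463.42. Over-quota duty = $62,660.07 × 23.5% = $14,725.12.
Line duty = $2,463.42 + $14,725.12 = $17,188.54.

$17,188.54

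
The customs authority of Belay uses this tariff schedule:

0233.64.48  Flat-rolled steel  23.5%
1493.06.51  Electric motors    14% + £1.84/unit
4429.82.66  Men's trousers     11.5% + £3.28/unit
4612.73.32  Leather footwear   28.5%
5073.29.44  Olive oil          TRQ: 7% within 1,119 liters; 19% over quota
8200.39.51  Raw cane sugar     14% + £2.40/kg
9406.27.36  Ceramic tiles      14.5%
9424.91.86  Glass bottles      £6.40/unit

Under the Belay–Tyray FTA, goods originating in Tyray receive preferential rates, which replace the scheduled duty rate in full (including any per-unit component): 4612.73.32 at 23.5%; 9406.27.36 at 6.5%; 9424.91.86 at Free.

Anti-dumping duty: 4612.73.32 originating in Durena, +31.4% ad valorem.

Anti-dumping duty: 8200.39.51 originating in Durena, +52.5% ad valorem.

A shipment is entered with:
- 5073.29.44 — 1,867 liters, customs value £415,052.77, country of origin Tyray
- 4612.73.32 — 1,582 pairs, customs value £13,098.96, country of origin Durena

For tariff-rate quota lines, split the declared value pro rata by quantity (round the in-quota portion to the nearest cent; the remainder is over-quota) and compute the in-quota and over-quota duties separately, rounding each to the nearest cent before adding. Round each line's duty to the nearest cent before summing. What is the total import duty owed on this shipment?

Line 1 (5073.29.44, Tyray, 1,867 liters, £415,052.77):
Code 5073.29.44 is under a tariff-rate quota (threshold 1,119 liters). In-quota: 1,119 liters at 7%; over-quota: 748 liters at 19%.
Pro-rata value split: in-quota = £415,052.77 × 1,119/1,867 = £248,764.89; over-quota = £415,052.77 − £248,764.89 = £166,287.88.
In-quota duty = £248,764.89 × 7% = £17,413.54. Over-quota duty = £166,287.88 × 19% = £31,594.70.
Line duty = £17,413.54 + £31,594.70 = £49,008.24.
Line 2 (4612.73.32, Durena, 1,582 pairs, £13,098.96):
Base rate for 4612.73.32 is 28.5%.
4612.73.32 has an FTA preferential rate, but origin Durena is not Tyray; base rate stands.
Additional duty on 4612.73.32 from Durena: +31.4%. Applied ad valorem rate: 28.5% + 31.4% = 59.9%.
Duty = £13,098.96 × 59.9% = £7,846.28.
Total = £49,008.24 + £7,846.28 = £56,854.52.

£56,854.52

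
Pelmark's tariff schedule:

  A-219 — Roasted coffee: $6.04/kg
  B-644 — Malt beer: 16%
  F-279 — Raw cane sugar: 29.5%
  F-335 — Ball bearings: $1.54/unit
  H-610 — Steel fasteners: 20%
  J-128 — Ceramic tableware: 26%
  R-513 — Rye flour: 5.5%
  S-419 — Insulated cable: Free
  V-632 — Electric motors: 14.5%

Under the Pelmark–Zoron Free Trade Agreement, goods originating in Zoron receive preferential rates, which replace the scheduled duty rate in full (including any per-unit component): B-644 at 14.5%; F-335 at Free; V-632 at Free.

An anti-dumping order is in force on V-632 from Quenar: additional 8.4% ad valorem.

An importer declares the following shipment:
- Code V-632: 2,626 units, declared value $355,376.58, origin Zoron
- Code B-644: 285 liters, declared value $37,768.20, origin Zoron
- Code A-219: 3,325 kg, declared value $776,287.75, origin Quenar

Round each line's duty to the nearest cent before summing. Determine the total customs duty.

$25,559.39

Line 1 (V-632, Zoron, 2,626 units, $355,376.58):
Base rate for V-632 is 14.5%.
Origin Zoron qualifies under the Pelmark–Zoron agreement and V-632 is covered: preferential rate Free applies instead.
The additional-duty order on V-632 targets Quenar, not Zoron; it does not apply.
Duty = $355,376.58 × 0% = $0.00.
Line 2 (B-644, Zoron, 285 liters, $37,768.20):
Base rate for B-644 is 16%.
Origin Zoron qualifies under the Pelmark–Zoron agreement and B-644 is covered: preferential rate 14.5% applies instead.
Duty = $37,768.20 × 14.5% = $5,476.39.
Line 3 (A-219, Quenar, 3,325 kg, $776,287.75):
Base rate for A-219 is $6.04/kg.
Duty = 3,325 × $6.04 = $20,083.00.
Total = $0.00 + $5,476.39 + $20,083.00 = $25,559.39.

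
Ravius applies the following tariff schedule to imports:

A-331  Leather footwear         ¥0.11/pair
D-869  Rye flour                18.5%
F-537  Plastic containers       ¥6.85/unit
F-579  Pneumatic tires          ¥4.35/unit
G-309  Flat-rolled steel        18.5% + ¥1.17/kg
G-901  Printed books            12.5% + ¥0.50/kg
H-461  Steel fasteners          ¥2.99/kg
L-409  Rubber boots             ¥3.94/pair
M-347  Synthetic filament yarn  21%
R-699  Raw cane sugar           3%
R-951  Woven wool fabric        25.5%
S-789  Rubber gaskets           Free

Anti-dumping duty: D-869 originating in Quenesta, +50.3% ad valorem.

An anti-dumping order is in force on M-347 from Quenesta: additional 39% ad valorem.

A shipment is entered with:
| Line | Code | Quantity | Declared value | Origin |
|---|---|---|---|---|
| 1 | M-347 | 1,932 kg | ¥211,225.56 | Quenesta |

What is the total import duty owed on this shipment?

¥126,735.34

Line 1 (M-347, Quenesta, 1,932 kg, ¥211,225.56):
Base rate for M-347 is 21%.
Additional duty on M-347 from Quenesta: +39%. Applied ad valorem rate: 21% + 39% = 60%.
Duty = ¥211,225.56 × 60% = ¥126,735.34.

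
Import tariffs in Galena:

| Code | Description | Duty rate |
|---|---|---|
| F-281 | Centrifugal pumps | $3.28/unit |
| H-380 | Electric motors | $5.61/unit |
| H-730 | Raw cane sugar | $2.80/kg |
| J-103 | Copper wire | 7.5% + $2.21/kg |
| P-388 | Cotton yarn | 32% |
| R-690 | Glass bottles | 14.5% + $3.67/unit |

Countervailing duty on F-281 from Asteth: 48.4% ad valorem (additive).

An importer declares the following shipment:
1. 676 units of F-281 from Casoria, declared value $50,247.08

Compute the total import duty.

Line 1 (F-281, Casoria, 676 units, $50,247.08):
Base rate for F-281 is $3.28/unit.
The additional-duty order on F-281 targets Asteth, not Casoria; it does not apply.
Duty = 676 × $3.28 = $2,217.28.

$2,217.28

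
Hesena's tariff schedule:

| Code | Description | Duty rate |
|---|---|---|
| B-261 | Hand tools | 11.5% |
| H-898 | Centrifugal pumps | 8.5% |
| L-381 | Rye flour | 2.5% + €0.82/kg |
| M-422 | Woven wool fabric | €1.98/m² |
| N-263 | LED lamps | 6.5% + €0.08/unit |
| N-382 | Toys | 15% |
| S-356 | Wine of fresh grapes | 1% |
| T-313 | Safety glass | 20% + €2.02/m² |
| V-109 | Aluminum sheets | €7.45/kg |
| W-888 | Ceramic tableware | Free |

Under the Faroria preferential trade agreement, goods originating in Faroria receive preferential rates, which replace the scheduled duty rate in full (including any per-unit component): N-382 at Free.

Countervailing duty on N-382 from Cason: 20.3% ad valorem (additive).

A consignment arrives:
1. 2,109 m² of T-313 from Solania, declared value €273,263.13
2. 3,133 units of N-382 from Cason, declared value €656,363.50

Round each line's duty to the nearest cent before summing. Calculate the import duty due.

€290,609.13

Line 1 (T-313, Solania, 2,109 m², €273,263.13):
Base rate for T-313 is 20% + €2.02/m².
Duty = €273,263.13 × 20% + 2,109 × €2.02 = €58,912.81.
Line 2 (N-382, Cason, 3,133 units, €656,363.50):
Base rate for N-382 is 15%.
N-382 has an FTA preferential rate, but origin Cason is not Faroria; base rate stands.
Additional duty on N-382 from Cason: +20.3%. Applied ad valorem rate: 15% + 20.3% = 35.3%.
Duty = €656,363.50 × 35.3% = €231,696.32.
Total = €58,912.81 + €231,696.32 = €290,609.13.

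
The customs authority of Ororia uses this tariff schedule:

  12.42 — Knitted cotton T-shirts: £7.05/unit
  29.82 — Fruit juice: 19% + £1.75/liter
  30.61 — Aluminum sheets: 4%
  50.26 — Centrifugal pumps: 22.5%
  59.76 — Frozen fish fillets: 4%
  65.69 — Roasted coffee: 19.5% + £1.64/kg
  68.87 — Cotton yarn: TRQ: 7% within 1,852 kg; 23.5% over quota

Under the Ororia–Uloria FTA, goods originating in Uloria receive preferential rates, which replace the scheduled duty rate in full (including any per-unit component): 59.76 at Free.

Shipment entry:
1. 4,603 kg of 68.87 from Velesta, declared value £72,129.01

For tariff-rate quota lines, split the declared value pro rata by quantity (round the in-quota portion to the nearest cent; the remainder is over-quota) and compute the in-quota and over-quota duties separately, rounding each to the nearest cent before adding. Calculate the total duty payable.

Line 1 (68.87, Velesta, 4,603 kg, £72,129.01):
Code 68.87 is under a tariff-rate quota (threshold 1,852 kg). In-quota: 1,852 kg at 7%; over-quota: 2,751 kg at 23.5%.
Pro-rata value split: in-quota = £72,129.01 × 1,852/4,603 = £29,020.84; over-quota = £72,129.01 − £29,020.84 = £43,108.17.
In-quota duty = £29,020.84 × 7% = £2,031.46. Over-quota duty = £43,108.17 × 23.5% = £10,130.42.
Line duty = £2,031.46 + £10,130.42 = £12,161.88.

£12,161.88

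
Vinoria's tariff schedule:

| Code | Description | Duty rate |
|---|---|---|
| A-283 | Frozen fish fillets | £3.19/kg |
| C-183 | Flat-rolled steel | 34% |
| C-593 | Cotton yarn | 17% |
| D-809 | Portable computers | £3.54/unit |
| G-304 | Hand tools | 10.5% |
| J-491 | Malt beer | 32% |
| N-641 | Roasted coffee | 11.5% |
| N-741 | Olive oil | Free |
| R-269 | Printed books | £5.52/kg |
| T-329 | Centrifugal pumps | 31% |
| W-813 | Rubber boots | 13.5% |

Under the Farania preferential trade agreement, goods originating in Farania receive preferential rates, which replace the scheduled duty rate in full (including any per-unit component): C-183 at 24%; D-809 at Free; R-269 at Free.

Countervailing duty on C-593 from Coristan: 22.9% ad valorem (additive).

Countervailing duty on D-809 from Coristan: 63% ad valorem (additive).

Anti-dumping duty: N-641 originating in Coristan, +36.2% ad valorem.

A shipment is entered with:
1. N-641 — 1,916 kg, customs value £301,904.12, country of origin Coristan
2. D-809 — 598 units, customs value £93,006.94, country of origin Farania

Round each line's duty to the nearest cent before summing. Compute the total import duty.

£144,008.27

Line 1 (N-641, Coristan, 1,916 kg, £301,904.12):
Base rate for N-641 is 11.5%.
Additional duty on N-641 from Coristan: +36.2%. Applied ad valorem rate: 11.5% + 36.2% = 47.7%.
Duty = £301,904.12 × 47.7% = £144,008.27.
Line 2 (D-809, Farania, 598 units, £93,006.94):
Base rate for D-809 is £3.54/unit.
Origin Farania qualifies under the Vinoria–Farania agreement and D-809 is covered: preferential rate Free applies instead.
The additional-duty order on D-809 targets Coristan, not Farania; it does not apply.
Duty = £93,006.94 × 0% = £0.00.
Total = £144,008.27 + £0.00 = £144,008.27.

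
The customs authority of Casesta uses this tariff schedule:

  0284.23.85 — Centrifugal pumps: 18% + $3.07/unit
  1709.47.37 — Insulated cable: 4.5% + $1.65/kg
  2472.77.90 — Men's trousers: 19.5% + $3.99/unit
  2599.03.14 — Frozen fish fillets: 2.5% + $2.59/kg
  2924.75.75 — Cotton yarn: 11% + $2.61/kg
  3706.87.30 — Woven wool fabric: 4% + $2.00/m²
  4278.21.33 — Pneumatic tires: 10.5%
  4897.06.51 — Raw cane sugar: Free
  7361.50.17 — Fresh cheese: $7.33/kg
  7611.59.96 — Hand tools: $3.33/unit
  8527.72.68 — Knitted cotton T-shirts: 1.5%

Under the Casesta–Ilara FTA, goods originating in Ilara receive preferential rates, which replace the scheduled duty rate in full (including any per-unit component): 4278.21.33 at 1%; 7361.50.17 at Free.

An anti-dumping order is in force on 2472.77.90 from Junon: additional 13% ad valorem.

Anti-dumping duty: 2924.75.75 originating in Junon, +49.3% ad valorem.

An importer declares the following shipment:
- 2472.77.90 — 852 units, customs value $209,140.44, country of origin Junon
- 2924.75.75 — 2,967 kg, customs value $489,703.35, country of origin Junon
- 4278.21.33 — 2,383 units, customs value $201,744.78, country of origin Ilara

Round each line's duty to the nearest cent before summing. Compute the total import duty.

Line 1 (2472.77.90, Junon, 852 units, $209,140.44):
Base rate for 2472.77.90 is 19.5% + $3.99/unit.
Additional duty on 2472.77.90 from Junon: +13%. Applied ad valorem rate: 19.5% + 13% = 32.5%.
Duty = $209,140.44 × 32.5% + 852 × $3.99 = $71,370.12.
Line 2 (2924.75.75, Junon, 2,967 kg, $489,703.35):
Base rate for 2924.75.75 is 11% + $2.61/kg.
Additional duty on 2924.75.75 from Junon: +49.3%. Applied ad valorem rate: 11% + 49.3% = 60.3%.
Duty = $489,703.35 × 60.3% + 2,967 × $2.61 = $303,034.99.
Line 3 (4278.21.33, Ilara, 2,383 units, $201,744.78):
Base rate for 4278.21.33 is 10.5%.
Origin Ilara qualifies under the Casesta–Ilara agreement and 4278.21.33 is covered: preferential rate 1% applies instead.
Duty = $201,744.78 × 1% = $2,017.45.
Total = $71,370.12 + $303,034.99 + $2,017.45 = $376,422.56.

$376,422.56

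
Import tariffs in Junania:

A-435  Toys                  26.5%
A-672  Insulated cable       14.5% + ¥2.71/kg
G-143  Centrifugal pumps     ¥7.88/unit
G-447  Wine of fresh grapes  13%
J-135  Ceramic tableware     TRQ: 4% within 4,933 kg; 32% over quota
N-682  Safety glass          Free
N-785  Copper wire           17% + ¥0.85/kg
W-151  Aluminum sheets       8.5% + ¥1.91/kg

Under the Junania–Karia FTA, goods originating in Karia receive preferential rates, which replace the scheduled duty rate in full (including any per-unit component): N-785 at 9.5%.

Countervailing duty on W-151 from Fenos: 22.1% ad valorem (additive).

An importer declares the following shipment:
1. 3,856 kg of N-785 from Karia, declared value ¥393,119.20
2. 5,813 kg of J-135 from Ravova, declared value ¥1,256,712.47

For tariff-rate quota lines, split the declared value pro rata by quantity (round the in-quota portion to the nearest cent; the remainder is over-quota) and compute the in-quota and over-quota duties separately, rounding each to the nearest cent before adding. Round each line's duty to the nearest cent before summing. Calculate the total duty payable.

Line 1 (N-785, Karia, 3,856 kg, ¥393,119.20):
Base rate for N-785 is 17% + ¥0.85/kg.
Origin Karia qualifies under the Junania–Karia agreement and N-785 is covered: preferential rate 9.5% applies instead.
Duty = ¥393,119.20 × 9.5% = ¥37,346.32.
Line 2 (J-135, Ravova, 5,813 kg, ¥1,256,712.47):
Code J-135 is under a tariff-rate quota (threshold 4,933 kg). In-quota: 4,933 kg at 4%; over-quota: 880 kg at 32%.
Pro-rata value split: in-quota = ¥1,256,712.47 × 4,933/5,813 = ¥1,066,465.27; over-quota = ¥1,256,712.47 − ¥1,066,465.27 = ¥190,247.20.
In-quota duty = ¥1,066,465.27 × 4% = ¥42,658.61. Over-quota duty = ¥190,247.20 × 32% = ¥60,879.10.
Line duty = ¥42,658.61 + ¥60,879.10 = ¥103,537.71.
Total = ¥37,346.32 + ¥103,537.71 = ¥140,884.03.

¥140,884.03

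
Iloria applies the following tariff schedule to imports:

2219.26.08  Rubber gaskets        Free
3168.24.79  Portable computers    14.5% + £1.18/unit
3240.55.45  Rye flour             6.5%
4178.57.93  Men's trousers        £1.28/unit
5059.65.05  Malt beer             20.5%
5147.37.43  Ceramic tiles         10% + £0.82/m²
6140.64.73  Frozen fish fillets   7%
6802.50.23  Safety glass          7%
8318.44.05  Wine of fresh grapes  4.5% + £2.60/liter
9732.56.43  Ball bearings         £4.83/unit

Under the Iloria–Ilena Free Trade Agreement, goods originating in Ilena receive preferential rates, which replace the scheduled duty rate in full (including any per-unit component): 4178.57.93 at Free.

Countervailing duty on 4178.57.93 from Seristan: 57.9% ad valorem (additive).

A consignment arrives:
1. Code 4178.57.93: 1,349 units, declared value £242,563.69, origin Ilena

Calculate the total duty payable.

Line 1 (4178.57.93, Ilena, 1,349 units, £242,563.69):
Base rate for 4178.57.93 is £1.28/unit.
Origin Ilena qualifies under the Iloria–Ilena agreement and 4178.57.93 is covered: preferential rate Free applies instead.
The additional-duty order on 4178.57.93 targets Seristan, not Ilena; it does not apply.
Duty = £242,563.69 × 0% = £0.00.

£0.00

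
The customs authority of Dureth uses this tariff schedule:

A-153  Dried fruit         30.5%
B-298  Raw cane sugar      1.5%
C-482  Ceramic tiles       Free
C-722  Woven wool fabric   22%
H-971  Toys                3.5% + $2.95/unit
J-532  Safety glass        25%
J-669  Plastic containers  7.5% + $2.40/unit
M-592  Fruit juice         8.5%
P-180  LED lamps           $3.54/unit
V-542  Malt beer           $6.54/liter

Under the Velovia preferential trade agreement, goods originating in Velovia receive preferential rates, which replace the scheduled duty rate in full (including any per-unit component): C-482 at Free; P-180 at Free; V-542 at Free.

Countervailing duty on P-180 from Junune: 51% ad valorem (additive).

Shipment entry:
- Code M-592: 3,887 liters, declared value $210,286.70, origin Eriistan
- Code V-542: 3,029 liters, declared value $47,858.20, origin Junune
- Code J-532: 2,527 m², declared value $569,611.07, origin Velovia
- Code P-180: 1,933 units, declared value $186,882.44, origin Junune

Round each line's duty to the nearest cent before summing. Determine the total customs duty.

Line 1 (M-592, Eriistan, 3,887 liters, $210,286.70):
Base rate for M-592 is 8.5%.
Duty = $210,286.70 × 8.5% = $17,874.37.
Line 2 (V-542, Junune, 3,029 liters, $47,858.20):
Base rate for V-542 is $6.54/liter.
V-542 has an FTA preferential rate, but origin Junune is not Velovia; base rate stands.
Duty = 3,029 × $6.54 = $19,809.66.
Line 3 (J-532, Velovia, 2,527 m², $569,611.07):
Base rate for J-532 is 25%.
Origin Velovia is the FTA partner but J-532 is not on the preference list; base rate stands.
Duty = $569,611.07 × 25% = $142,402.77.
Line 4 (P-180, Junune, 1,933 units, $186,882.44):
Base rate for P-180 is $3.54/unit.
P-180 has an FTA preferential rate, but origin Junune is not Velovia; base rate stands.
Additional duty on P-180 from Junune: +51% ad valorem. Applied ad valorem rate = 51%.
Duty = $186,882.44 × 51% + 1,933 × $3.54 = $102,152.86.
Total = $17,874.37 + $19,809.66 + $142,402.77 + $102,152.86 = $282,239.66.

$282,239.66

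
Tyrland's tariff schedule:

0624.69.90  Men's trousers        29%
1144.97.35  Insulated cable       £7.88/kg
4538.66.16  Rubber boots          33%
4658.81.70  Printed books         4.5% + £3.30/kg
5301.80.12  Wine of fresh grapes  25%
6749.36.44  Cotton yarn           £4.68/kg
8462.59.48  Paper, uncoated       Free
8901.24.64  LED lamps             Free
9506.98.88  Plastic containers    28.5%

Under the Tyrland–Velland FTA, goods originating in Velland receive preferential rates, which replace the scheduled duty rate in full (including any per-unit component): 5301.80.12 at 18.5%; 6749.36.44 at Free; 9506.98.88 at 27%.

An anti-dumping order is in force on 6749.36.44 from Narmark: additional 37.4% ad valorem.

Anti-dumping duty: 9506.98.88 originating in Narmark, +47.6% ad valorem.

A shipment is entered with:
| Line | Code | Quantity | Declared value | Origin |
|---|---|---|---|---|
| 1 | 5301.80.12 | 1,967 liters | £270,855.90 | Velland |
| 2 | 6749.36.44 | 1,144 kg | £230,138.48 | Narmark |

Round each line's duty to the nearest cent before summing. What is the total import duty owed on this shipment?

Line 1 (5301.80.12, Velland, 1,967 liters, £270,855.90):
Base rate for 5301.80.12 is 25%.
Origin Velland qualifies under the Tyrland–Velland agreement and 5301.80.12 is covered: preferential rate 18.5% applies instead.
Duty = £270,855.90 × 18.5% = £50,108.34.
Line 2 (6749.36.44, Narmark, 1,144 kg, £230,138.48):
Base rate for 6749.36.44 is £4.68/kg.
6749.36.44 has an FTA preferential rate, but origin Narmark is not Velland; base rate stands.
Additional duty on 6749.36.44 from Narmark: +37.4% ad valorem. Applied ad valorem rate = 37.4%.
Duty = £230,138.48 × 37.4% + 1,144 × £4.68 = £91,425.71.
Total = £50,108.34 + £91,425.71 = £141,534.05.

£141,534.05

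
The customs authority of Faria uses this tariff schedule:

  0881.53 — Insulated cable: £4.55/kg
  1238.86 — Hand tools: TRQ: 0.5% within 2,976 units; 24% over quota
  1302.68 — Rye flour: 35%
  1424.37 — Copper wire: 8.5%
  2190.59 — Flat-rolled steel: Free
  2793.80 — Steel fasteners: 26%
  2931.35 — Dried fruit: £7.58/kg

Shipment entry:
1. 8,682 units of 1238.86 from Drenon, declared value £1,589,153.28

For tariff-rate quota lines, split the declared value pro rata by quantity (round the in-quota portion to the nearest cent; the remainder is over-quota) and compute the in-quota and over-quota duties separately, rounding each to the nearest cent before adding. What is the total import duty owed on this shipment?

Line 1 (1238.86, Drenon, 8,682 units, £1,589,153.28):
Code 1238.86 is under a tariff-rate quota (threshold 2,976 units). In-quota: 2,976 units at 0.5%; over-quota: 5,706 units at 24%.
Pro-rata value split: in-quota = £1,589,153.28 × 2,976/8,682 = £544,727.04; over-quota = £1,589,153.28 − £544,727.04 = £1,044,426.24.
In-quota duty = £544,727.04 × 0.5% = £2,723.64. Over-quota duty = £1,044,426.24 × 24% = £250,662.30.
Line duty = £2,723.64 + £250,662.30 = £253,385.94.

£253,385.94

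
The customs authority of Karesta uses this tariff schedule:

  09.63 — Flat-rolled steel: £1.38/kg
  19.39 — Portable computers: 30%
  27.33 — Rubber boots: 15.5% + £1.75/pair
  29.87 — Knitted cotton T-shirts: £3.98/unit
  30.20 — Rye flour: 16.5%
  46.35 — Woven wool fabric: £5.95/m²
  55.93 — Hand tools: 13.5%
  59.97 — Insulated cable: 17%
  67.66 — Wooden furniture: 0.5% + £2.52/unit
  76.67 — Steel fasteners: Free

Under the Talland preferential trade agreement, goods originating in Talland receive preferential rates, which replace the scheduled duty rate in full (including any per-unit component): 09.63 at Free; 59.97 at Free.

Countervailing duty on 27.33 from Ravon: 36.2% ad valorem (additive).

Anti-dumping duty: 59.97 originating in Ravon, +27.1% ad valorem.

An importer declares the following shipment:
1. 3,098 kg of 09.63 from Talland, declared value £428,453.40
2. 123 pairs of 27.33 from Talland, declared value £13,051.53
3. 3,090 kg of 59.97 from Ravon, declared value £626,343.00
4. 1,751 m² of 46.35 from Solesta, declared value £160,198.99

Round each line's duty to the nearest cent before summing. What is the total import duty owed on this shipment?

Line 1 (09.63, Talland, 3,098 kg, £428,453.40):
Base rate for 09.63 is £1.38/kg.
Origin Talland qualifies under the Karesta–Talland agreement and 09.63 is covered: preferential rate Free applies instead.
Duty = £428,453.40 × 0% = £0.00.
Line 2 (27.33, Talland, 123 pairs, £13,051.53):
Base rate for 27.33 is 15.5% + £1.75/pair.
Origin Talland is the FTA partner but 27.33 is not on the preference list; base rate stands.
The additional-duty order on 27.33 targets Ravon, not Talland; it does not apply.
Duty = £13,051.53 × 15.5% + 123 × £1.75 = £2,238.24.
Line 3 (59.97, Ravon, 3,090 kg, £626,343.00):
Base rate for 59.97 is 17%.
59.97 has an FTA preferential rate, but origin Ravon is not Talland; base rate stands.
Additional duty on 59.97 from Ravon: +27.1%. Applied ad valorem rate: 17% + 27.1% = 44.1%.
Duty = £626,343.00 × 44.1% = £276,217.26.
Line 4 (46.35, Solesta, 1,751 m², £160,198.99):
Base rate for 46.35 is £5.95/m².
Duty = 1,751 × £5.95 = £10,418.45.
Total = £0.00 + £2,238.24 + £276,217.26 + £10,418.45 = £288,873.95.

£288,873.95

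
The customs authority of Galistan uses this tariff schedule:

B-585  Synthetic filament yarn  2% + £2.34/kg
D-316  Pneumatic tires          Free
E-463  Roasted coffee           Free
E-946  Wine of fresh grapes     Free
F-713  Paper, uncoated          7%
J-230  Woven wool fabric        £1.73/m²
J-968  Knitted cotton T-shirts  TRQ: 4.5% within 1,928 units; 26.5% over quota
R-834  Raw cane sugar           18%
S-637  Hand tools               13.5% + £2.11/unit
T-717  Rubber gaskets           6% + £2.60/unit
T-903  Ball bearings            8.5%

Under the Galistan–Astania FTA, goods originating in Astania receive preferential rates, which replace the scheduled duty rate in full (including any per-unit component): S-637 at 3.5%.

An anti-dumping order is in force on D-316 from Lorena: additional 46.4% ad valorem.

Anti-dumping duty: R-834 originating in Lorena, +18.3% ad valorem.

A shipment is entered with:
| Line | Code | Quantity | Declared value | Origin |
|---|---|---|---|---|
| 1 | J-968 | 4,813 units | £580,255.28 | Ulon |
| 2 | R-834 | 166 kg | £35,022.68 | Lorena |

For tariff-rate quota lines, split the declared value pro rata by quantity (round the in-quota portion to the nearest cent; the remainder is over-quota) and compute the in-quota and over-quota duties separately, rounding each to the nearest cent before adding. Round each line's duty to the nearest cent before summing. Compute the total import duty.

Line 1 (J-968, Ulon, 4,813 units, £580,255.28):
Code J-968 is under a tariff-rate quota (threshold 1,928 units). In-quota: 1,928 units at 4.5%; over-quota: 2,885 units at 26.5%.
Pro-rata value split: in-quota = £580,255.28 × 1,928/4,813 = £232,439.68; over-quota = £580,255.28 − £232,439.68 = £347,815.60.
In-quota duty = £232,439.68 × 4.5% = £10,459.79. Over-quota duty = £347,815.60 × 26.5% = £92,171.13.
Line duty = £10,459.79 + £92,171.13 = £102,630.92.
Line 2 (R-834, Lorena, 166 kg, £35,022.68):
Base rate for R-834 is 18%.
Additional duty on R-834 from Lorena: +18.3%. Applied ad valorem rate: 18% + 18.3% = 36.3%.
Duty = £35,022.68 × 36.3% = £12,713.23.
Total = £102,630.92 + £12,713.23 = £115,344.15.

£115,344.15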